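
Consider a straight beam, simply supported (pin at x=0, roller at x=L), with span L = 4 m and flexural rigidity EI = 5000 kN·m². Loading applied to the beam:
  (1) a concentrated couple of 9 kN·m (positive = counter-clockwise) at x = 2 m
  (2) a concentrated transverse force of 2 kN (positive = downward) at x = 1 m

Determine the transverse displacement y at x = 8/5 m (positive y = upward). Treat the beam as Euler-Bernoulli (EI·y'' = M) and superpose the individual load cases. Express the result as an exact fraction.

y(8/5) = -339/625000 m

Load 1 — applied couple M₀=9 kN·m at a=2 m (b=L-a=2):
  y_1 = (M₀x³/(6L)+C₁x)/EI  [x≤a] with C₁=M₀(3b²-L²)/(6L)=-3/2 = (9·(8/5)³/(6·4)+(-3/2)·(8/5))/5000 = -27/156250 m
Load 2 — point force P=2 kN at a=1 m (b=L-a=3):
  y_2 = -Pa(L-x)(2Lx-a²-x²)/(6LEI)  [x>a] = -2·1·(4-(8/5))·(2·4·(8/5)-1²-(8/5)²)/(6·4·5000) = -231/625000 m
Superposition: y = Σ y_i = -339/625000 m ≈ -0.000542 m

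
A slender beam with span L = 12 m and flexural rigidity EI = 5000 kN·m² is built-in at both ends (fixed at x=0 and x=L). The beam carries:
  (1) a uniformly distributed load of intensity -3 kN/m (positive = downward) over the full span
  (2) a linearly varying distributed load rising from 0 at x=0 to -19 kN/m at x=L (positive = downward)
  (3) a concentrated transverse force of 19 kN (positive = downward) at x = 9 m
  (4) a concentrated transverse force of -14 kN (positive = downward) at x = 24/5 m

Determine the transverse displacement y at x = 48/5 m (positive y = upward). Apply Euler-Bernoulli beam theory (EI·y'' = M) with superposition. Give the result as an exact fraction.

y(48/5) = 8793297/156250000 m

Load 1 — uniform load w=-3 kN/m over full span:
  y_1 = -wx²(L-x)²/(24EI) = -(-3)·(48/5)²·(12-(48/5))²/(24·5000) = 5184/390625 m
Load 2 — triangular load w₀=-19 kN/m (0→w₀ over full span):
  y_2 = -w₀x²(L-x)²(x+2L)/(120LEI) = -(-19)·(48/5)²·(12-(48/5))²·((48/5)+2·12)/(120·12·5000) = 459648/9765625 m
Load 3 — point force P=19 kN at a=9 m (b=L-a=3):
  y_3 = -Pa²(L-x)²(3bL-(3b+a)(L-x))/(6L³EI)  [x>a] = -19·9²·(12-(48/5))²·(3·3·12-(3·3+9)·(12-(48/5)))/(6·12³·5000) = -13851/1250000 m
Load 4 — point force P=-14 kN at a=24/5 m (b=L-a=36/5):
  y_4 = -Pa²(L-x)²(3bL-(3b+a)(L-x))/(6L³EI)  [x>a] = -(-14)·(24/5)²·(12-(48/5))²·(3·(36/5)·12-(3·(36/5)+(24/5))·(12-(48/5)))/(6·12³·5000) = 68544/9765625 m
Superposition: y = Σ y_i = 8793297/156250000 m ≈ 0.056277 m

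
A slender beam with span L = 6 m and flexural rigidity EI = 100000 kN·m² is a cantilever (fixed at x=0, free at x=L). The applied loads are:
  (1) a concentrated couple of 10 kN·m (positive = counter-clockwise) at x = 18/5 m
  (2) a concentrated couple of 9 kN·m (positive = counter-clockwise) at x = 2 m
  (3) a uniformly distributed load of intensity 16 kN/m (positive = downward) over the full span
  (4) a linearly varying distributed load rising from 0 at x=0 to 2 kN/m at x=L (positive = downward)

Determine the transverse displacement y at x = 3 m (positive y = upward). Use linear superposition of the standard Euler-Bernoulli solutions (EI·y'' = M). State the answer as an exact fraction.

Load 1 — applied couple M₀=10 kN·m at a=18/5 m (b=L-a=12/5):
  y_1 = M₀x²/(2EI)  [x≤a] = 10·3²/(2·100000) = 9/20000 m
Load 2 — applied couple M₀=9 kN·m at a=2 m (b=L-a=4):
  y_2 = M₀a(2x-a)/(2EI)  [x>a] = 9·2·(2·3-2)/(2·100000) = 9/25000 m
Load 3 — uniform load w=16 kN/m over full span:
  y_3 = -wx²(x²-4Lx+6L²)/(24EI) = -16·3²·(3²-4·6·3+6·6²)/(24·100000) = -459/50000 m
Load 4 — triangular load w₀=2 kN/m (0→w₀ over full span):
  y_4 = (w₀Lx³/12-w₀L²x²/6-w₀x⁵/(120L))/EI = (2·6·3³/12-2·6²·3²/6-2·3⁵/(120·6))/100000 = -3267/4000000 m
Superposition: y = Σ y_i = -36747/4000000 m ≈ -0.009187 m

y(3) = -36747/4000000 m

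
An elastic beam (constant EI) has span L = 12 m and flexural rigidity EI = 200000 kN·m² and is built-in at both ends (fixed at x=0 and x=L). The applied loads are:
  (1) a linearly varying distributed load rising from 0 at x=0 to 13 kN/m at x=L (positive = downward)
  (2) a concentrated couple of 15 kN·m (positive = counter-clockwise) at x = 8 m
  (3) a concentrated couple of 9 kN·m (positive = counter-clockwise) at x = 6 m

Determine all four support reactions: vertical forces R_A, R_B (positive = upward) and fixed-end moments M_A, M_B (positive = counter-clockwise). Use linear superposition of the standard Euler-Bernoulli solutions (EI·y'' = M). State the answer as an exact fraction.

Load 1 — triangular load w₀=13 kN/m (0→w₀ over full span):
  R_A = 3w₀L/20 = 3·13·12/20 = 117/5 kN
  M_A = w₀L²/30 = 13·12²/30 = 312/5 kN·m
  R_B = 7w₀L/20 = 7·13·12/20 = 273/5 kN
  M_B = -w₀L²/20 = -13·12²/20 = -468/5 kN·m
Load 2 — applied couple M₀=15 kN·m at a=8 m (b=L-a=4):
  R_A = 6M₀ab/L³ = 6·15·8·4/12³ = 5/3 kN
  M_A = M₀b(2a-b)/L² = 15·4·(2·8-4)/12² = 5 kN·m
  R_B = -6M₀ab/L³ = -6·15·8·4/12³ = -5/3 kN
  M_B = M₀a(2b-a)/L² = 15·8·(2·4-8)/12² = 0 kN·m
Load 3 — applied couple M₀=9 kN·m at a=6 m (b=L-a=6):
  R_A = 6M₀ab/L³ = 6·9·6·6/12³ = 9/8 kN
  M_A = M₀b(2a-b)/L² = 9·6·(2·6-6)/12² = 9/4 kN·m
  R_B = -6M₀ab/L³ = -6·9·6·6/12³ = -9/8 kN
  M_B = M₀a(2b-a)/L² = 9·6·(2·6-6)/12² = 9/4 kN·m
Superposition: R_A = 3143/120 kN, M_A = 1393/20 kN·m, R_B = 6217/120 kN, M_B = -1827/20 kN·m

R_A = 3143/120 kN, M_A = 1393/20 kN·m, R_B = 6217/120 kN, M_B = -1827/20 kN·m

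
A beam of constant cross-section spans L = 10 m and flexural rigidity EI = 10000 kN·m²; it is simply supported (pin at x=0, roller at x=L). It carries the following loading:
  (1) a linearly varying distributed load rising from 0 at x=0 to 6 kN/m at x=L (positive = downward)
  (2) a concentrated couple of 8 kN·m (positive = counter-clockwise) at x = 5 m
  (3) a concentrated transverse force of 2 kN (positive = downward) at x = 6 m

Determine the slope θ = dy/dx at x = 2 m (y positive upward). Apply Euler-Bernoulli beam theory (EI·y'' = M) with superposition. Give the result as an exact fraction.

Load 1 — triangular load w₀=6 kN/m (0→w₀ over full span):
  θ_1 = -w₀(7L⁴-30L²x²+15x⁴)/(360LEI) = -6·(7·10⁴-30·10²·2²+15·2⁴)/(360·10·10000) = -91/9375 rad
Load 2 — applied couple M₀=8 kN·m at a=5 m (b=L-a=5):
  θ_2 = (M₀x²/(2L)+C₁)/EI  [x≤a] with C₁=M₀(3b²-L²)/(6L)=-10/3 = (8·2²/(2·10)+(-10/3))/10000 = -13/75000 rad
Load 3 — point force P=2 kN at a=6 m (b=L-a=4):
  θ_3 = -Pb(L²-b²-3x²)/(6LEI)  [x≤a] = -2·4·(10²-4²-3·2²)/(6·10·10000) = -3/3125 rad
Superposition: θ = Σ θ_i = -271/25000 rad ≈ -0.010840 rad

θ(2) = -271/25000 rad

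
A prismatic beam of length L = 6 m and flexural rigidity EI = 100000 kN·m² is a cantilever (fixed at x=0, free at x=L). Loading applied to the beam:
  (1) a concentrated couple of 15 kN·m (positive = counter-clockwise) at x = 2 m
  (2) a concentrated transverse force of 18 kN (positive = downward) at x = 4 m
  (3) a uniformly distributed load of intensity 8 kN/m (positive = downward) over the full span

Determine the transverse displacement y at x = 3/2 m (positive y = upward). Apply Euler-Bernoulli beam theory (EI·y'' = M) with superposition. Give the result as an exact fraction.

y(3/2) = -3051/1600000 m

Load 1 — applied couple M₀=15 kN·m at a=2 m (b=L-a=4):
  y_1 = M₀x²/(2EI)  [x≤a] = 15·(3/2)²/(2·100000) = 27/160000 m
Load 2 — point force P=18 kN at a=4 m (b=L-a=2):
  y_2 = -Px²(3a-x)/(6EI)  [x≤a] = -18·(3/2)²·(3·4-(3/2))/(6·100000) = -567/800000 m
Load 3 — uniform load w=8 kN/m over full span:
  y_3 = -wx²(x²-4Lx+6L²)/(24EI) = -8·(3/2)²·((3/2)²-4·6·(3/2)+6·6²)/(24·100000) = -2187/1600000 m
Superposition: y = Σ y_i = -3051/1600000 m ≈ -0.001907 m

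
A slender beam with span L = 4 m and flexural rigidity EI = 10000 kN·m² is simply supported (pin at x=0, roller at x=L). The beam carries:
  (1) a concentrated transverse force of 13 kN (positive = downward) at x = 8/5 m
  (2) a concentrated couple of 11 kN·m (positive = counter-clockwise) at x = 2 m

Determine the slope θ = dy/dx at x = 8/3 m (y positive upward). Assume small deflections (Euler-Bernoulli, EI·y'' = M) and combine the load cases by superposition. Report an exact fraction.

Load 1 — point force P=13 kN at a=8/5 m (b=L-a=12/5):
  θ_1 = -Pa(2L²-6Lx+3x²+a²)/(6LEI)  [x>a] = -13·(8/5)·(2·4²-6·4·(8/3)+3·(8/3)²+(8/5)²)/(6·4·10000) = 494/703125 rad
Load 2 — applied couple M₀=11 kN·m at a=2 m (b=L-a=2):
  θ_2 = (M₀x²/(2L)-M₀(x-a)+C₁)/EI  [x>a] with C₁=M₀(3b²-L²)/(6L)=-11/6 = (11·(8/3)²/(2·4)-11·((8/3)-2)+(-11/6))/10000 = 11/180000 rad
Superposition: θ = Σ θ_i = 17183/22500000 rad ≈ 0.000764 rad

θ(8/3) = 17183/22500000 rad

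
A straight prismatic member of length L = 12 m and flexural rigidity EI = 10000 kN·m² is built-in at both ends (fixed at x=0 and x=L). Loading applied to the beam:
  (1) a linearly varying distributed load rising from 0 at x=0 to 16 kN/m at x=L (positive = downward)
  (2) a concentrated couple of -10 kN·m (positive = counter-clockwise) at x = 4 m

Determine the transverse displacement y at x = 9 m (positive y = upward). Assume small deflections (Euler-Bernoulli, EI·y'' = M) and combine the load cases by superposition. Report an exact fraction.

Load 1 — triangular load w₀=16 kN/m (0→w₀ over full span):
  y_1 = -w₀x²(L-x)²(x+2L)/(120LEI) = -16·9²·(12-9)²·(9+2·12)/(120·12·10000) = -2673/100000 m
Load 2 — applied couple M₀=-10 kN·m at a=4 m (b=L-a=8):
  y_2 = (R_Ax³/6 - M_Ax²/2 - M₀(x-a)²/2)/EI  [x>a] with R_A=-10/9, M_A=0 = ((-10/9)·9³/6 - 0·9²/2 - (-10)·(9-4)²/2)/10000 = -1/1000 m
Superposition: y = Σ y_i = -2773/100000 m ≈ -0.027730 m

y(9) = -2773/100000 m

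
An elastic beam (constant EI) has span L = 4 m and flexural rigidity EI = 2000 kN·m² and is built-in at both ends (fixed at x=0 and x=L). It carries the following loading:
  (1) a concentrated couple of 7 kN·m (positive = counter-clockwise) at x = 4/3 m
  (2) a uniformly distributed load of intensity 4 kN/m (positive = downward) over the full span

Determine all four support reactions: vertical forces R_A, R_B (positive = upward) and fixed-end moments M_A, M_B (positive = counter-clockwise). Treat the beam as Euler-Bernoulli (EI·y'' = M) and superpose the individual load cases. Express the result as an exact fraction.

Load 1 — applied couple M₀=7 kN·m at a=4/3 m (b=L-a=8/3):
  R_A = 6M₀ab/L³ = 6·7·(4/3)·(8/3)/4³ = 7/3 kN
  M_A = M₀b(2a-b)/L² = 7·(8/3)·(2·(4/3)-(8/3))/4² = 0 kN·m
  R_B = -6M₀ab/L³ = -6·7·(4/3)·(8/3)/4³ = -7/3 kN
  M_B = M₀a(2b-a)/L² = 7·(4/3)·(2·(8/3)-(4/3))/4² = 7/3 kN·m
Load 2 — uniform load w=4 kN/m over full span:
  R_A = wL/2 = 4·4/2 = 8 kN
  M_A = wL²/12 = 4·4²/12 = 16/3 kN·m
  R_B = wL/2 = 4·4/2 = 8 kN
  M_B = -wL²/12 = -4·4²/12 = -16/3 kN·m
Superposition: R_A = 31/3 kN, M_A = 16/3 kN·m, R_B = 17/3 kN, M_B = -3 kN·m

R_A = 31/3 kN, M_A = 16/3 kN·m, R_B = 17/3 kN, M_B = -3 kN·m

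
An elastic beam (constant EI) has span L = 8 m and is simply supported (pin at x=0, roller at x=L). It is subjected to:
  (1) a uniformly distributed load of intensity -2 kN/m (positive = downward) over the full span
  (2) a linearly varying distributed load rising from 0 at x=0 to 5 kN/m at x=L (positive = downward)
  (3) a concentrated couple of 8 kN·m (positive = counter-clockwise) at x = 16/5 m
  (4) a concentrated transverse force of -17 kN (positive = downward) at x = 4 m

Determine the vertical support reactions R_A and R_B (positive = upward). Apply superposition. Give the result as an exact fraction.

Load 1 — uniform load w=-2 kN/m over full span:
  R_A = wL/2 = (-2)·8/2 = -8 kN
  R_B = wL/2 = (-2)·8/2 = -8 kN
Load 2 — triangular load w₀=5 kN/m (0→w₀ over full span):
  R_A = w₀L/6 = 5·8/6 = 20/3 kN
  R_B = w₀L/3 = 5·8/3 = 40/3 kN
Load 3 — applied couple M₀=8 kN·m at a=16/5 m (b=L-a=24/5):
  R_A = M₀/L = 8/8 = 1 kN
  R_B = -M₀/L = -8/8 = -1 kN
Load 4 — point force P=-17 kN at a=4 m (b=L-a=4):
  R_A = Pb/L = (-17)·4/8 = -17/2 kN
  R_B = Pa/L = (-17)·4/8 = -17/2 kN
Superposition: R_A = -53/6 kN, R_B = -25/6 kN

R_A = -53/6 kN, R_B = -25/6 kN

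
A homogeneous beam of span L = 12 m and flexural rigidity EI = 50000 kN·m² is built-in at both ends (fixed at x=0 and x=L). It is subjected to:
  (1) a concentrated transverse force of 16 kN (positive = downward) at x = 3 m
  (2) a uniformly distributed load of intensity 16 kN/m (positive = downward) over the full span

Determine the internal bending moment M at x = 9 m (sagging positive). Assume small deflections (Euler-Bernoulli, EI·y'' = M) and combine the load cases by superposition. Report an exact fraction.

Load 1 — point force P=16 kN at a=3 m (b=L-a=9):
  M_1 = Pa²(a+3b)(L-x)/L³ - Pa²b/L²  [x>a] = 16·3²·(3+3·9)·(12-9)/12³ - 16·3²·9/12² = -3/2 kN·m
Load 2 — uniform load w=16 kN/m over full span:
  M_2 = wLx/2 - wL²/12 - wx²/2 = 16·12·9/2 - 16·12²/12 - 16·9²/2 = 24 kN·m
Superposition: M = Σ M_i = 45/2 kN·m ≈ 22.500000 kN·m

M(9) = 45/2 kN·m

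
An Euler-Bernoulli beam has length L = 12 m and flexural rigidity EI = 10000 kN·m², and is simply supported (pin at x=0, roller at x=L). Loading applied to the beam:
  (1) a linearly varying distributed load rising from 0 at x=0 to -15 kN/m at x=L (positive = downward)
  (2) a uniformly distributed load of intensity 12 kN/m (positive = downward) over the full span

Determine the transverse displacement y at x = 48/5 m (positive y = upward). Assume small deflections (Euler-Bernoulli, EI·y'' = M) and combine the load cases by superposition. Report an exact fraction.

Load 1 — triangular load w₀=-15 kN/m (0→w₀ over full span):
  y_1 = -w₀x(7L⁴-10L²x²+3x⁴)/(360LEI) = -(-15)·(48/5)·(7·12⁴-10·12²·(48/5)²+3·(48/5)⁴)/(360·12·10000) = 246888/1953125 m
Load 2 — uniform load w=12 kN/m over full span:
  y_2 = -wx(L³-2Lx²+x³)/(24EI) = -12·(48/5)·(12³-2·12·(48/5)²+(48/5)³)/(24·10000) = -75168/390625 m
Superposition: y = Σ y_i = -128952/1953125 m ≈ -0.066023 m

y(48/5) = -128952/1953125 m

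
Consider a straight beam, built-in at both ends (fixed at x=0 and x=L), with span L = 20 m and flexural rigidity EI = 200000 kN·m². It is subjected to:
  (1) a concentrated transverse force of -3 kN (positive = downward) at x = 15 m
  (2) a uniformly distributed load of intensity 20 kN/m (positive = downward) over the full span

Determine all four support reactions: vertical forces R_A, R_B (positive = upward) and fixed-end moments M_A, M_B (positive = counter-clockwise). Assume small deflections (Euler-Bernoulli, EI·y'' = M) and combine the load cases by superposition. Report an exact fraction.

Load 1 — point force P=-3 kN at a=15 m (b=L-a=5):
  R_A = Pb²(3a+b)/L³ = (-3)·5²·(3·15+5)/20³ = -15/32 kN
  M_A = Pab²/L² = (-3)·15·5²/20² = -45/16 kN·m
  R_B = Pa²(a+3b)/L³ = (-3)·15²·(15+3·5)/20³ = -81/32 kN
  M_B = -Pa²b/L² = -(-3)·15²·5/20² = 135/16 kN·m
Load 2 — uniform load w=20 kN/m over full span:
  R_A = wL/2 = 20·20/2 = 200 kN
  M_A = wL²/12 = 20·20²/12 = 2000/3 kN·m
  R_B = wL/2 = 20·20/2 = 200 kN
  M_B = -wL²/12 = -20·20²/12 = -2000/3 kN·m
Superposition: R_A = 6385/32 kN, M_A = 31865/48 kN·m, R_B = 6319/32 kN, M_B = -31595/48 kN·m

R_A = 6385/32 kN, M_A = 31865/48 kN·m, R_B = 6319/32 kN, M_B = -31595/48 kN·m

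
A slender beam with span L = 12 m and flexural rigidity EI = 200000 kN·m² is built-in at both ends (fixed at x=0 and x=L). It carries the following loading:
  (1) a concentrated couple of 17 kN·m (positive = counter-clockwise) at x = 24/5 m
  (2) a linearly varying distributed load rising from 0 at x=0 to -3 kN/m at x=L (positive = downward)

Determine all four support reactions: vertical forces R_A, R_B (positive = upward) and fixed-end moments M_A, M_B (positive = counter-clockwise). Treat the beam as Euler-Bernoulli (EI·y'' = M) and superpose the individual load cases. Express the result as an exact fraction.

R_A = -84/25 kN, M_A = -309/25 kN·m, R_B = -366/25 kN, M_B = 676/25 kN·m

Load 1 — applied couple M₀=17 kN·m at a=24/5 m (b=L-a=36/5):
  R_A = 6M₀ab/L³ = 6·17·(24/5)·(36/5)/12³ = 51/25 kN
  M_A = M₀b(2a-b)/L² = 17·(36/5)·(2·(24/5)-(36/5))/12² = 51/25 kN·m
  R_B = -6M₀ab/L³ = -6·17·(24/5)·(36/5)/12³ = -51/25 kN
  M_B = M₀a(2b-a)/L² = 17·(24/5)·(2·(36/5)-(24/5))/12² = 136/25 kN·m
Load 2 — triangular load w₀=-3 kN/m (0→w₀ over full span):
  R_A = 3w₀L/20 = 3·(-3)·12/20 = -27/5 kN
  M_A = w₀L²/30 = (-3)·12²/30 = -72/5 kN·m
  R_B = 7w₀L/20 = 7·(-3)·12/20 = -63/5 kN
  M_B = -w₀L²/20 = -(-3)·12²/20 = 108/5 kN·m
Superposition: R_A = -84/25 kN, M_A = -309/25 kN·m, R_B = -366/25 kN, M_B = 676/25 kN·m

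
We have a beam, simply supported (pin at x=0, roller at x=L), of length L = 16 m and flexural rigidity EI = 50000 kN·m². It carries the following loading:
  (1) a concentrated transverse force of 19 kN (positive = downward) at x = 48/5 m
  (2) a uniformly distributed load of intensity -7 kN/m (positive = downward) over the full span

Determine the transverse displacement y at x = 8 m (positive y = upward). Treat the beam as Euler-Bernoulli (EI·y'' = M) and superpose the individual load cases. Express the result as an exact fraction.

Load 1 — point force P=19 kN at a=48/5 m (b=L-a=32/5):
  y_1 = -Pbx(L²-b²-x²)/(6LEI)  [x≤a] = -19·(32/5)·8·(16²-(32/5)²-8²)/(6·16·50000) = -35872/1171875 m
Load 2 — uniform load w=-7 kN/m over full span:
  y_2 = -wx(L³-2Lx²+x³)/(24EI) = -(-7)·8·(16³-2·16·8²+8³)/(24·50000) = 224/1875 m
Superposition: y = Σ y_i = 104128/1171875 m ≈ 0.088856 m

y(8) = 104128/1171875 m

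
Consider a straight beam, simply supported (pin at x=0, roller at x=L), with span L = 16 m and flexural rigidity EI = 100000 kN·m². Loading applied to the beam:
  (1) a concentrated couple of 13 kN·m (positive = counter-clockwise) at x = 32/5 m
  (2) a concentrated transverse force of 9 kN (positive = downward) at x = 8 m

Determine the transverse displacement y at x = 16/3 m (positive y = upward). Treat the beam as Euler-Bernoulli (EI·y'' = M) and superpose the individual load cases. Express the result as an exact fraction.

y(16/3) = -39164/6328125 m

Load 1 — applied couple M₀=13 kN·m at a=32/5 m (b=L-a=48/5):
  y_1 = (M₀x³/(6L)+C₁x)/EI  [x≤a] with C₁=M₀(3b²-L²)/(6L)=208/75 = (13·(16/3)³/(6·16)+(208/75)·(16/3))/100000 = 2236/6328125 m
Load 2 — point force P=9 kN at a=8 m (b=L-a=8):
  y_2 = -Pbx(L²-b²-x²)/(6LEI)  [x≤a] = -9·8·(16/3)·(16²-8²-(16/3)²)/(6·16·100000) = -184/28125 m
Superposition: y = Σ y_i = -39164/6328125 m ≈ -0.006189 m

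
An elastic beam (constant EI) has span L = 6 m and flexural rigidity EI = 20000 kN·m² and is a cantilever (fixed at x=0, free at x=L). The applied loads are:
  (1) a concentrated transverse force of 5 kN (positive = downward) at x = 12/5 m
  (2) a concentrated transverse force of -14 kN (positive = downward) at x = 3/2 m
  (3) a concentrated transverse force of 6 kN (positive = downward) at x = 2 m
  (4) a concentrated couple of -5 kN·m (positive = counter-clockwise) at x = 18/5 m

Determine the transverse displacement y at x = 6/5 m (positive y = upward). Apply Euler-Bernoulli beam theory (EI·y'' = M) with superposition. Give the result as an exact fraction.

Load 1 — point force P=5 kN at a=12/5 m (b=L-a=18/5):
  y_1 = -Px²(3a-x)/(6EI)  [x≤a] = -5·(6/5)²·(3·(12/5)-(6/5))/(6·20000) = -9/25000 m
Load 2 — point force P=-14 kN at a=3/2 m (b=L-a=9/2):
  y_2 = -Px²(3a-x)/(6EI)  [x≤a] = -(-14)·(6/5)²·(3·(3/2)-(6/5))/(6·20000) = 693/1250000 m
Load 3 — point force P=6 kN at a=2 m (b=L-a=4):
  y_3 = -Px²(3a-x)/(6EI)  [x≤a] = -6·(6/5)²·(3·2-(6/5))/(6·20000) = -27/78125 m
Load 4 — applied couple M₀=-5 kN·m at a=18/5 m (b=L-a=12/5):
  y_4 = M₀x²/(2EI)  [x≤a] = (-5)·(6/5)²/(2·20000) = -9/50000 m
Superposition: y = Σ y_i = -207/625000 m ≈ -0.000331 m

y(6/5) = -207/625000 m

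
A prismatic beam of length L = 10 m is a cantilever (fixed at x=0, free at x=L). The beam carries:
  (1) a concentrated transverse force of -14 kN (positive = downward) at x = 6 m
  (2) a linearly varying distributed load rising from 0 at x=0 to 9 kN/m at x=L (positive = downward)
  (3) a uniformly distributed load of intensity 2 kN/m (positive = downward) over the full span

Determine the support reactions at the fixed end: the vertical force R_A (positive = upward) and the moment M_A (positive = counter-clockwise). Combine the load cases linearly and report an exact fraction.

R_A = 51 kN, M_A = 316 kN·m

Load 1 — point force P=-14 kN at a=6 m (b=L-a=4):
  R_A = P = (-14) = -14 kN
  M_A = Pa = (-14)·6 = -84 kN·m
Load 2 — triangular load w₀=9 kN/m (0→w₀ over full span):
  R_A = w₀L/2 = 9·10/2 = 45 kN
  M_A = w₀L²/3 = 9·10²/3 = 300 kN·m
Load 3 — uniform load w=2 kN/m over full span:
  R_A = wL = 2·10 = 20 kN
  M_A = wL²/2 = 2·10²/2 = 100 kN·m
Superposition: R_A = 51 kN, M_A = 316 kN·m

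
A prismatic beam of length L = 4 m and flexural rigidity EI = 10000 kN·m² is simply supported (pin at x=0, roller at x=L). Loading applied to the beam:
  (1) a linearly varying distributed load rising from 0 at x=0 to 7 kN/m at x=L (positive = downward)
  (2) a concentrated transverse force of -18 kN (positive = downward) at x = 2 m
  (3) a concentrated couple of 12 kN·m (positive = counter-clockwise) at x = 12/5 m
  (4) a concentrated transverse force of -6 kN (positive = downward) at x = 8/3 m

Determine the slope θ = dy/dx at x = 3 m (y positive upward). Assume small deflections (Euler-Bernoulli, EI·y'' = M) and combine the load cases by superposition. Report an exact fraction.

θ(3) = -192311/216000000 rad

Load 1 — triangular load w₀=7 kN/m (0→w₀ over full span):
  θ_1 = -w₀(7L⁴-30L²x²+15x⁴)/(360LEI) = -7·(7·4⁴-30·4²·3²+15·3⁴)/(360·4·10000) = 9191/14400000 rad
Load 2 — point force P=-18 kN at a=2 m (b=L-a=2):
  θ_2 = -Pa(2L²-6Lx+3x²+a²)/(6LEI)  [x>a] = -(-18)·2·(2·4²-6·4·3+3·3²+2²)/(6·4·10000) = -27/20000 rad
Load 3 — applied couple M₀=12 kN·m at a=12/5 m (b=L-a=8/5):
  θ_3 = (M₀x²/(2L)-M₀(x-a)+C₁)/EI  [x>a] with C₁=M₀(3b²-L²)/(6L)=-104/25 = (12·3²/(2·4)-12·(3-(12/5))+(-104/25))/10000 = 107/500000 rad
Load 4 — point force P=-6 kN at a=8/3 m (b=L-a=4/3):
  θ_4 = -Pa(2L²-6Lx+3x²+a²)/(6LEI)  [x>a] = -(-6)·(8/3)·(2·4²-6·4·3+3·3²+(8/3)²)/(6·4·10000) = -53/135000 rad
Superposition: θ = Σ θ_i = -192311/216000000 rad ≈ -0.000890 rad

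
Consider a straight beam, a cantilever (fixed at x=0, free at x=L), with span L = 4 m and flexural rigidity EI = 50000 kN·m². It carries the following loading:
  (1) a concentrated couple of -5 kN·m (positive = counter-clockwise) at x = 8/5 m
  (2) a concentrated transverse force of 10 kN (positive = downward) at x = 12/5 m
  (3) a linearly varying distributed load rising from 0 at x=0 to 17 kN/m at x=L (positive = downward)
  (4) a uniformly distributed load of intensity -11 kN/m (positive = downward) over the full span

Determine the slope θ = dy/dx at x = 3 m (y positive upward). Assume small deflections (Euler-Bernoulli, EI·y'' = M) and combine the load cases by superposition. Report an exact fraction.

θ(3) = -8743/8000000 rad

Load 1 — applied couple M₀=-5 kN·m at a=8/5 m (b=L-a=12/5):
  θ_1 = M₀a/EI  [x>a] = (-5)·(8/5)/50000 = -1/6250 rad
Load 2 — point force P=10 kN at a=12/5 m (b=L-a=8/5):
  θ_2 = -Pa²/(2EI)  [x>a] = -10·(12/5)²/(2·50000) = -9/15625 rad
Load 3 — triangular load w₀=17 kN/m (0→w₀ over full span):
  θ_3 = (w₀Lx²/4-w₀L²x/3-w₀x⁴/(24L))/EI = (17·4·3²/4-17·4²·3/3-17·3⁴/(24·4))/50000 = -4267/1600000 rad
Load 4 — uniform load w=-11 kN/m over full span:
  θ_4 = -wx(x²-3Lx+3L²)/(6EI) = -(-11)·3·(3²-3·4·3+3·4²)/(6·50000) = 231/100000 rad
Superposition: θ = Σ θ_i = -8743/8000000 rad ≈ -0.001093 rad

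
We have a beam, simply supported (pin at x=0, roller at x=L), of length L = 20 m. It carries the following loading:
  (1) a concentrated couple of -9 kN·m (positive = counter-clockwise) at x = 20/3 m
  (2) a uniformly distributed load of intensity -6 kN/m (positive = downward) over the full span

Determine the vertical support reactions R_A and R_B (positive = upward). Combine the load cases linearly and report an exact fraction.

R_A = -1209/20 kN, R_B = -1191/20 kN

Load 1 — applied couple M₀=-9 kN·m at a=20/3 m (b=L-a=40/3):
  R_A = M₀/L = (-9)/20 = -9/20 kN
  R_B = -M₀/L = -(-9)/20 = 9/20 kN
Load 2 — uniform load w=-6 kN/m over full span:
  R_A = wL/2 = (-6)·20/2 = -60 kN
  R_B = wL/2 = (-6)·20/2 = -60 kN
Superposition: R_A = -1209/20 kN, R_B = -1191/20 kN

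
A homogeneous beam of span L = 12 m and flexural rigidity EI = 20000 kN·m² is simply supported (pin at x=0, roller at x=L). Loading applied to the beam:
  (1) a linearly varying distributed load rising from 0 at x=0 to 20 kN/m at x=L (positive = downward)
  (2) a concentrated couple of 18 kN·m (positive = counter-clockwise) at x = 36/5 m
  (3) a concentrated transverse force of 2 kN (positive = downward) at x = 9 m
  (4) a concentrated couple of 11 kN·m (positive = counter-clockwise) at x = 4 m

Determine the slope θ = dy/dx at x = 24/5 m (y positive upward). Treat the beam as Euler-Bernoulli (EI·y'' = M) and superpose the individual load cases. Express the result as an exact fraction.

Load 1 — triangular load w₀=20 kN/m (0→w₀ over full span):
  θ_1 = -w₀(7L⁴-30L²x²+15x⁴)/(360LEI) = -20·(7·12⁴-30·12²·(24/5)²+15·(24/5)⁴)/(360·12·20000) = -969/78125 rad
Load 2 — applied couple M₀=18 kN·m at a=36/5 m (b=L-a=24/5):
  θ_2 = (M₀x²/(2L)+C₁)/EI  [x≤a] with C₁=M₀(3b²-L²)/(6L)=-468/25 = (18·(24/5)²/(2·12)+(-468/25))/20000 = -9/125000 rad
Load 3 — point force P=2 kN at a=9 m (b=L-a=3):
  θ_3 = -Pb(L²-b²-3x²)/(6LEI)  [x≤a] = -2·3·(12²-3²-3·(24/5)²)/(6·12·20000) = -549/2000000 rad
Load 4 — applied couple M₀=11 kN·m at a=4 m (b=L-a=8):
  θ_4 = (M₀x²/(2L)-M₀(x-a)+C₁)/EI  [x>a] with C₁=M₀(3b²-L²)/(6L)=22/3 = (11·(24/5)²/(2·12)-11·((24/5)-4)+(22/3))/20000 = 341/750000 rad
Superposition: θ = Σ θ_i = -368851/30000000 rad ≈ -0.012295 rad

θ(24/5) = -368851/30000000 rad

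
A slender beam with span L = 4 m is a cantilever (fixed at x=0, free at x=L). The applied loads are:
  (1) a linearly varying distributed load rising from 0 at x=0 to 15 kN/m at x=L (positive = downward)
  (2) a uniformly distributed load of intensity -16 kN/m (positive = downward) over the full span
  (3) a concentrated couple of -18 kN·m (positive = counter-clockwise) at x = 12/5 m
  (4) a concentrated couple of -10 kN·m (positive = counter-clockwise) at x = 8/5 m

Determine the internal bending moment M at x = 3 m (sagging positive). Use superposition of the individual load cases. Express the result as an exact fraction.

Load 1 — triangular load w₀=15 kN/m (0→w₀ over full span):
  M_1 = w₀Lx/2 - w₀L²/3 - w₀x³/(6L) = 15·4·3/2 - 15·4²/3 - 15·3³/(6·4) = -55/8 kN·m
Load 2 — uniform load w=-16 kN/m over full span:
  M_2 = -w(L-x)²/2 = -(-16)·(4-3)²/2 = 8 kN·m
Load 3 — applied couple M₀=-18 kN·m at a=12/5 m (b=L-a=8/5):
  M_3 = 0  [x>a] = 0 kN·m
Load 4 — applied couple M₀=-10 kN·m at a=8/5 m (b=L-a=12/5):
  M_4 = 0  [x>a] = 0 kN·m
Superposition: M = Σ M_i = 9/8 kN·m ≈ 1.125000 kN·m

M(3) = 9/8 kN·m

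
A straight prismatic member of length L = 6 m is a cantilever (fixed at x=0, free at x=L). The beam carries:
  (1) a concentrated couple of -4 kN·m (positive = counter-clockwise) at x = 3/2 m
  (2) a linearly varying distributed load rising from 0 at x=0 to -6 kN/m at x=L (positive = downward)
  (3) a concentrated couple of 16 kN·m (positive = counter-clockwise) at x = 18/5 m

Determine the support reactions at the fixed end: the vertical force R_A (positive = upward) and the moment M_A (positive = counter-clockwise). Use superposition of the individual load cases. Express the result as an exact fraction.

R_A = -18 kN, M_A = -84 kN·m

Load 1 — applied couple M₀=-4 kN·m at a=3/2 m (b=L-a=9/2):
  R_A = 0 kN
  M_A = -M₀ = -(-4) = 4 kN·m
Load 2 — triangular load w₀=-6 kN/m (0→w₀ over full span):
  R_A = w₀L/2 = (-6)·6/2 = -18 kN
  M_A = w₀L²/3 = (-6)·6²/3 = -72 kN·m
Load 3 — applied couple M₀=16 kN·m at a=18/5 m (b=L-a=12/5):
  R_A = 0 kN
  M_A = -M₀ = -16 kN·m
Superposition: R_A = -18 kN, M_A = -84 kN·m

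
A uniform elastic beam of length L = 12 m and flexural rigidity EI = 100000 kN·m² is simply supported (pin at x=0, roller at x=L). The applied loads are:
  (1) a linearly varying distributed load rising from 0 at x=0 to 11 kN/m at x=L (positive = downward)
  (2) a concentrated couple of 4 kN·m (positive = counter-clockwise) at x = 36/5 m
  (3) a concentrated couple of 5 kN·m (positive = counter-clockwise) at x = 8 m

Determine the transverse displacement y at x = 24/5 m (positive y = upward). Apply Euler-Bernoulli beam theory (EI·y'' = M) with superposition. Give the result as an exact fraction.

Load 1 — triangular load w₀=11 kN/m (0→w₀ over full span):
  y_1 = -w₀x(7L⁴-10L²x²+3x⁴)/(360LEI) = -11·(24/5)·(7·12⁴-10·12²·(24/5)²+3·(24/5)⁴)/(360·12·100000) = -677754/48828125 m
Load 2 — applied couple M₀=4 kN·m at a=36/5 m (b=L-a=24/5):
  y_2 = (M₀x³/(6L)+C₁x)/EI  [x≤a] with C₁=M₀(3b²-L²)/(6L)=-104/25 = (4·(24/5)³/(6·12)+(-104/25)·(24/5))/100000 = -54/390625 m
Load 3 — applied couple M₀=5 kN·m at a=8 m (b=L-a=4):
  y_3 = (M₀x³/(6L)+C₁x)/EI  [x≤a] with C₁=M₀(3b²-L²)/(6L)=-20/3 = (5·(24/5)³/(6·12)+(-20/3)·(24/5))/100000 = -19/78125 m
Superposition: y = Σ y_i = -696379/48828125 m ≈ -0.014262 m

y(24/5) = -696379/48828125 m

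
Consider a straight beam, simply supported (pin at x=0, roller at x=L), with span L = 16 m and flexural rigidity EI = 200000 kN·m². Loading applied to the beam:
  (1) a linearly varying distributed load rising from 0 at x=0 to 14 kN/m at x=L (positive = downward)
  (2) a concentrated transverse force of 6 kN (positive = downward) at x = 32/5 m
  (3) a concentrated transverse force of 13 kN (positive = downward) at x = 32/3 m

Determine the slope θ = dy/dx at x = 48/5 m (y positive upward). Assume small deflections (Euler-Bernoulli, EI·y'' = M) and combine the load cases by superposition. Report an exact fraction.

Load 1 — triangular load w₀=14 kN/m (0→w₀ over full span):
  θ_1 = -w₀(7L⁴-30L²x²+15x⁴)/(360LEI) = -14·(7·16⁴-30·16²·(48/5)²+15·(48/5)⁴)/(360·16·200000) = 25984/17578125 rad
Load 2 — point force P=6 kN at a=32/5 m (b=L-a=48/5):
  θ_2 = -Pa(2L²-6Lx+3x²+a²)/(6LEI)  [x>a] = -6·(32/5)·(2·16²-6·16·(48/5)+3·(48/5)²+(32/5)²)/(6·16·200000) = 72/390625 rad
Load 3 — point force P=13 kN at a=32/3 m (b=L-a=16/3):
  θ_3 = -Pb(L²-b²-3x²)/(6LEI)  [x≤a] = -13·(16/3)·(16²-(16/3)²-3·(48/5)²)/(6·16·200000) = 1118/6328125 rad
Superposition: θ = Σ θ_i = 290966/158203125 rad ≈ 0.001839 rad

θ(48/5) = 290966/158203125 rad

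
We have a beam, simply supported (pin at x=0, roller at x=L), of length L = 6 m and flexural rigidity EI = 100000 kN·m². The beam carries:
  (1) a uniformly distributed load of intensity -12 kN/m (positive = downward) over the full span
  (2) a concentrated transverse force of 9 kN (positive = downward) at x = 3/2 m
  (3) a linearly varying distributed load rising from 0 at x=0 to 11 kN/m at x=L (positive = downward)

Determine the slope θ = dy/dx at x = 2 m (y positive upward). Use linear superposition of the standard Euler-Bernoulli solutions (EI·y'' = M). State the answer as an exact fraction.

θ(2) = 30577/144000000 rad

Load 1 — uniform load w=-12 kN/m over full span:
  θ_1 = -w(L³-6Lx²+4x³)/(24EI) = -(-12)·(6³-6·6·2²+4·2³)/(24·100000) = 13/25000 rad
Load 2 — point force P=9 kN at a=3/2 m (b=L-a=9/2):
  θ_2 = -Pa(2L²-6Lx+3x²+a²)/(6LEI)  [x>a] = -9·(3/2)·(2·6²-6·6·2+3·2²+(3/2)²)/(6·6·100000) = -171/3200000 rad
Load 3 — triangular load w₀=11 kN/m (0→w₀ over full span):
  θ_3 = -w₀(7L⁴-30L²x²+15x⁴)/(360LEI) = -11·(7·6⁴-30·6²·2²+15·2⁴)/(360·6·100000) = -143/562500 rad
Superposition: θ = Σ θ_i = 30577/144000000 rad ≈ 0.000212 rad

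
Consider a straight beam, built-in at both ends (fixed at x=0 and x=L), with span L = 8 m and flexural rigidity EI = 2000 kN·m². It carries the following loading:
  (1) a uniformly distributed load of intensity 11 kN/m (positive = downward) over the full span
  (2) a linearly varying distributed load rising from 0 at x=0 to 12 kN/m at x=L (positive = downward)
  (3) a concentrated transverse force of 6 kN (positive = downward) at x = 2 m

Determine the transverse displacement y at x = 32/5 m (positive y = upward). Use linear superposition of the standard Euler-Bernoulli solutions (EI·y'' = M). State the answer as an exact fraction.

y(32/5) = -466757/11718750 m

Load 1 — uniform load w=11 kN/m over full span:
  y_1 = -wx²(L-x)²/(24EI) = -11·(32/5)²·(8-(32/5))²/(24·2000) = -5632/234375 m
Load 2 — triangular load w₀=12 kN/m (0→w₀ over full span):
  y_2 = -w₀x²(L-x)²(x+2L)/(120LEI) = -12·(32/5)²·(8-(32/5))²·((32/5)+2·8)/(120·8·2000) = -28672/1953125 m
Load 3 — point force P=6 kN at a=2 m (b=L-a=6):
  y_3 = -Pa²(L-x)²(3bL-(3b+a)(L-x))/(6L³EI)  [x>a] = -6·2²·(8-(32/5))²·(3·6·8-(3·6+2)·(8-(32/5)))/(6·8³·2000) = -7/6250 m
Superposition: y = Σ y_i = -466757/11718750 m ≈ -0.039830 m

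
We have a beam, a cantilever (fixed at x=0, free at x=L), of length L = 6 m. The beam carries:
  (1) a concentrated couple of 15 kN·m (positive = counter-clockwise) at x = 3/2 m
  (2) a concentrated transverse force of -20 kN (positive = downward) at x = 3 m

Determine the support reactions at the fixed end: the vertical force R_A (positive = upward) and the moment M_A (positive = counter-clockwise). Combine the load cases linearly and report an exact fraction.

R_A = -20 kN, M_A = -75 kN·m

Load 1 — applied couple M₀=15 kN·m at a=3/2 m (b=L-a=9/2):
  R_A = 0 kN
  M_A = -M₀ = -15 kN·m
Load 2 — point force P=-20 kN at a=3 m (b=L-a=3):
  R_A = P = (-20) = -20 kN
  M_A = Pa = (-20)·3 = -60 kN·m
Superposition: R_A = -20 kN, M_A = -75 kN·m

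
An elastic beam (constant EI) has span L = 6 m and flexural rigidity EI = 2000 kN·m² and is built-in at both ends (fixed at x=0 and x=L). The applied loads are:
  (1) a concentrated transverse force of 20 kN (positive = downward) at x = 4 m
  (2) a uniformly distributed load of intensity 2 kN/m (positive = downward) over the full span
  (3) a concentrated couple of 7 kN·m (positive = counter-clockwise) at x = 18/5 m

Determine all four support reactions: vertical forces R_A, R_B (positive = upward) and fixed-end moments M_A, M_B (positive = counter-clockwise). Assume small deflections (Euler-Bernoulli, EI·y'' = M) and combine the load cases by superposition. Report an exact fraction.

R_A = 8684/675 kN, M_A = 3854/225 kN·m, R_B = 12916/675 kN, M_B = -5161/225 kN·m

Load 1 — point force P=20 kN at a=4 m (b=L-a=2):
  R_A = Pb²(3a+b)/L³ = 20·2²·(3·4+2)/6³ = 140/27 kN
  M_A = Pab²/L² = 20·4·2²/6² = 80/9 kN·m
  R_B = Pa²(a+3b)/L³ = 20·4²·(4+3·2)/6³ = 400/27 kN
  M_B = -Pa²b/L² = -20·4²·2/6² = -160/9 kN·m
Load 2 — uniform load w=2 kN/m over full span:
  R_A = wL/2 = 2·6/2 = 6 kN
  M_A = wL²/12 = 2·6²/12 = 6 kN·m
  R_B = wL/2 = 2·6/2 = 6 kN
  M_B = -wL²/12 = -2·6²/12 = -6 kN·m
Load 3 — applied couple M₀=7 kN·m at a=18/5 m (b=L-a=12/5):
  R_A = 6M₀ab/L³ = 6·7·(18/5)·(12/5)/6³ = 42/25 kN
  M_A = M₀b(2a-b)/L² = 7·(12/5)·(2·(18/5)-(12/5))/6² = 56/25 kN·m
  R_B = -6M₀ab/L³ = -6·7·(18/5)·(12/5)/6³ = -42/25 kN
  M_B = M₀a(2b-a)/L² = 7·(18/5)·(2·(12/5)-(18/5))/6² = 21/25 kN·m
Superposition: R_A = 8684/675 kN, M_A = 3854/225 kN·m, R_B = 12916/675 kN, M_B = -5161/225 kN·m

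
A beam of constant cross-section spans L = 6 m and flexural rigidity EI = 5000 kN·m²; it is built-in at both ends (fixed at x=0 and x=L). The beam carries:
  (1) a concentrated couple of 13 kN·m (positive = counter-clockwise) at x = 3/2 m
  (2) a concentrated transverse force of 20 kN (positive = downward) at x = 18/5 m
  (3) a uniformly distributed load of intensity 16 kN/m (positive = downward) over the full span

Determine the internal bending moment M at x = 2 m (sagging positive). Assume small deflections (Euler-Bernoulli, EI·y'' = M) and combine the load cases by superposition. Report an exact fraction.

M(2) = 5149/400 kN·m

Load 1 — applied couple M₀=13 kN·m at a=3/2 m (b=L-a=9/2):
  M_1 = R_Ax - M_A - M₀  [x>a] with R_A=39/16, M_A=-39/16 = (39/16)·2 - (-39/16) - 13 = -91/16 kN·m
Load 2 — point force P=20 kN at a=18/5 m (b=L-a=12/5):
  M_2 = Pb²(3a+b)x/L³ - Pab²/L²  [x≤a] = 20·(12/5)²·(3·(18/5)+(12/5))·2/6³ - 20·(18/5)·(12/5)²/6² = 64/25 kN·m
Load 3 — uniform load w=16 kN/m over full span:
  M_3 = wLx/2 - wL²/12 - wx²/2 = 16·6·2/2 - 16·6²/12 - 16·2²/2 = 16 kN·m
Superposition: M = Σ M_i = 5149/400 kN·m ≈ 12.872500 kN·m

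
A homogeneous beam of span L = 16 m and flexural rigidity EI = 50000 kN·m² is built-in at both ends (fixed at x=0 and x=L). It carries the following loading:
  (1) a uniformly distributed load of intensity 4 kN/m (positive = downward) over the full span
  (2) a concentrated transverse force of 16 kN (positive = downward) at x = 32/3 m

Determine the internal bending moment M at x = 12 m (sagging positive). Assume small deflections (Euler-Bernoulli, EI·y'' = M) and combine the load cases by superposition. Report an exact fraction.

M(12) = 544/27 kN·m

Load 1 — uniform load w=4 kN/m over full span:
  M_1 = wLx/2 - wL²/12 - wx²/2 = 4·16·12/2 - 4·16²/12 - 4·12²/2 = 32/3 kN·m
Load 2 — point force P=16 kN at a=32/3 m (b=L-a=16/3):
  M_2 = Pa²(a+3b)(L-x)/L³ - Pa²b/L²  [x>a] = 16·(32/3)²·((32/3)+3·(16/3))·(16-12)/16³ - 16·(32/3)²·(16/3)/16² = 256/27 kN·m
Superposition: M = Σ M_i = 544/27 kN·m ≈ 20.148148 kN·m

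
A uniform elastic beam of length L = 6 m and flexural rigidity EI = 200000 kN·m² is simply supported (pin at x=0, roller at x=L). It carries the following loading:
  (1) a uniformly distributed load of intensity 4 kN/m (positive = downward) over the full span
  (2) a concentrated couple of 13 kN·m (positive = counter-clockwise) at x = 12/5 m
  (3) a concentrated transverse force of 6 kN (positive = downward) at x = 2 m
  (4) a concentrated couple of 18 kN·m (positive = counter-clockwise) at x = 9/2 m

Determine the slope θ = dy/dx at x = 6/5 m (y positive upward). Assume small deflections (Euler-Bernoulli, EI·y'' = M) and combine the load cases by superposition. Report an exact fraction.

Load 1 — uniform load w=4 kN/m over full span:
  θ_1 = -w(L³-6Lx²+4x³)/(24EI) = -4·(6³-6·6·(6/5)²+4·(6/5)³)/(24·200000) = -891/6250000 rad
Load 2 — applied couple M₀=13 kN·m at a=12/5 m (b=L-a=18/5):
  θ_2 = (M₀x²/(2L)+C₁)/EI  [x≤a] with C₁=M₀(3b²-L²)/(6L)=26/25 = (13·(6/5)²/(2·6)+(26/25))/200000 = 13/1000000 rad
Load 3 — point force P=6 kN at a=2 m (b=L-a=4):
  θ_3 = -Pb(L²-b²-3x²)/(6LEI)  [x≤a] = -6·4·(6²-4²-3·(6/5)²)/(6·6·200000) = -49/937500 rad
Load 4 — applied couple M₀=18 kN·m at a=9/2 m (b=L-a=3/2):
  θ_4 = (M₀x²/(2L)+C₁)/EI  [x≤a] with C₁=M₀(3b²-L²)/(6L)=-117/8 = (18·(6/5)²/(2·6)+(-117/8))/200000 = -2493/40000000 rad
Superposition: θ = Σ θ_i = -146491/600000000 rad ≈ -0.000244 rad

θ(6/5) = -146491/600000000 rad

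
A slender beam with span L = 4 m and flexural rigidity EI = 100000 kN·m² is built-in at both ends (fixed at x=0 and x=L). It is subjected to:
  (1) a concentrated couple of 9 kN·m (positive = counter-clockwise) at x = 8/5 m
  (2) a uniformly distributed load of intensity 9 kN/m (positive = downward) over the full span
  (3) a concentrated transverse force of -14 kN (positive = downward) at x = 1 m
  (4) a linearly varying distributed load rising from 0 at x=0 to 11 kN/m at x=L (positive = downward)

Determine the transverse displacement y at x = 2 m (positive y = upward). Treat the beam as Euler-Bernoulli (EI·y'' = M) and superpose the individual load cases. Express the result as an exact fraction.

Load 1 — applied couple M₀=9 kN·m at a=8/5 m (b=L-a=12/5):
  y_1 = (R_Ax³/6 - M_Ax²/2 - M₀(x-a)²/2)/EI  [x>a] with R_A=81/25, M_A=27/25 = ((81/25)·2³/6 - (27/25)·2²/2 - 9·(2-(8/5))²/2)/100000 = 9/625000 m
Load 2 — uniform load w=9 kN/m over full span:
  y_2 = -wx²(L-x)²/(24EI) = -9·2²·(4-2)²/(24·100000) = -3/50000 m
Load 3 — point force P=-14 kN at a=1 m (b=L-a=3):
  y_3 = -Pa²(L-x)²(3bL-(3b+a)(L-x))/(6L³EI)  [x>a] = -(-14)·1²·(4-2)²·(3·3·4-(3·3+1)·(4-2))/(6·4³·100000) = 7/300000 m
Load 4 — triangular load w₀=11 kN/m (0→w₀ over full span):
  y_4 = -w₀x²(L-x)²(x+2L)/(120LEI) = -11·2²·(4-2)²·(2+2·4)/(120·4·100000) = -11/300000 m
Superposition: y = Σ y_i = -221/3750000 m ≈ -0.000059 m

y(2) = -221/3750000 m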